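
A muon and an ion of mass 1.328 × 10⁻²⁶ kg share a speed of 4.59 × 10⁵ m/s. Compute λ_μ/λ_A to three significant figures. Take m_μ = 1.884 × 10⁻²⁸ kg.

At fixed v, p = mv so λ = h/(mv) ∝ 1/m.
λ_μ/λ_A = m_A/m_μ = 1.328 × 10⁻²⁶/1.884 × 10⁻²⁸ = 70.5.

λ_μ/λ_A = 70.5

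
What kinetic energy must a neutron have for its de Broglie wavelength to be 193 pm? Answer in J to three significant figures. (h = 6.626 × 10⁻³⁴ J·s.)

p = h/λ = 6.626 × 10⁻³⁴ / 1.930 × 10⁻¹⁰ = 3.433 × 10⁻²⁴ kg·m/s.
KE = p²/(2m) = (3.433 × 10⁻²⁴)² / (2 × 1.675 × 10⁻²⁷) = 3.518 × 10⁻²¹ J = 3.52 × 10⁻²¹ J.

KE = 3.52 × 10⁻²¹ J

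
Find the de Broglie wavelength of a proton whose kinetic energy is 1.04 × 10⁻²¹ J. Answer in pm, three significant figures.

p = √(2mKE) = √(2 × 1.673 × 10⁻²⁷ × 1.040 × 10⁻²¹) = 1.865 × 10⁻²⁴ kg·m/s.
λ = h/p = 6.626 × 10⁻³⁴ / 1.865 × 10⁻²⁴ = 3.55 × 10⁻¹⁰ m = 355 pm.

λ = 355 pm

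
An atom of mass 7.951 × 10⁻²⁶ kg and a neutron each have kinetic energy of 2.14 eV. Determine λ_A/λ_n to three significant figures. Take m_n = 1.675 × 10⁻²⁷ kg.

λ_A/λ_n = 0.145

At fixed KE, p = √(2mKE) so λ = h/p ∝ 1/√m.
λ_A/λ_n = √(m_n/m_A) = √(1.675 × 10⁻²⁷/7.951 × 10⁻²⁶) = √(0.02107) = 0.145.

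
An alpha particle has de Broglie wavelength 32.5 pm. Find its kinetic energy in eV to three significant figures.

p = h/λ = 6.626 × 10⁻³⁴ / 3.250 × 10⁻¹¹ = 2.039 × 10⁻²³ kg·m/s.
KE = p²/(2m) = (2.039 × 10⁻²³)² / (2 × 6.645 × 10⁻²⁷) = 3.128 × 10⁻²⁰ J = 0.195 eV.

KE = 0.195 eV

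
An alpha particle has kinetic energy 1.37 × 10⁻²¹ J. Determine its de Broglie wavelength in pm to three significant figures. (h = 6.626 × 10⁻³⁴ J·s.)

λ = 155 pm

p = √(2mKE) = √(2 × 6.645 × 10⁻²⁷ × 1.370 × 10⁻²¹) = 4.267 × 10⁻²⁴ kg·m/s.
λ = h/p = 6.626 × 10⁻³⁴ / 4.267 × 10⁻²⁴ = 1.55 × 10⁻¹⁰ m = 155 pm.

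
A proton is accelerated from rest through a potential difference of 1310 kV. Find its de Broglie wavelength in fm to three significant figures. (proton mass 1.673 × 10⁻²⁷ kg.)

λ = 25.0 fm

KE = eV = 1.602 × 10⁻¹⁹ × 1.310 × 10⁶ = 2.099 × 10⁻¹³ J.
p = √(2mKE) = √(2 × 1.673 × 10⁻²⁷ × 2.099 × 10⁻¹³) = 2.650 × 10⁻²⁰ kg·m/s.
λ = h/p = 6.626 × 10⁻³⁴ / 2.650 × 10⁻²⁰ = 2.50 × 10⁻¹⁴ m = 25.0 fm.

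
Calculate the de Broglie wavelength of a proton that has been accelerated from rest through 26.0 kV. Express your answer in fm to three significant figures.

λ = 177 fm

KE = eV = 1.602 × 10⁻¹⁹ × 2.600 × 10⁴ = 4.165 × 10⁻¹⁵ J.
p = √(2mKE) = √(2 × 1.673 × 10⁻²⁷ × 4.165 × 10⁻¹⁵) = 3.733 × 10⁻²¹ kg·m/s.
λ = h/p = 6.626 × 10⁻³⁴ / 3.733 × 10⁻²¹ = 1.77 × 10⁻¹³ m = 177 fm.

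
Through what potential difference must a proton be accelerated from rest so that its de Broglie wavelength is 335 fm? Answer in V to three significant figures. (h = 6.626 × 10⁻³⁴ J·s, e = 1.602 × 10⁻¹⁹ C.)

V = 7300 V

p = h/λ = 6.626 × 10⁻³⁴ / 3.350 × 10⁻¹³ = 1.978 × 10⁻²¹ kg·m/s.
KE = p²/(2m) = 1.169 × 10⁻¹⁵ J.
V = KE/e = 1.169 × 10⁻¹⁵ / (1.602 × 10⁻¹⁹) = 7300 V.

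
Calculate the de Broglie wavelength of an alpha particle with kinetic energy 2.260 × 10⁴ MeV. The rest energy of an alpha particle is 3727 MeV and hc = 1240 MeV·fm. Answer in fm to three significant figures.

Total energy E = KE + m₀c² = 2.260 × 10⁴ + 3727 = 26327 MeV.
(pc)² = E² − (m₀c²)² = (26327)² − (3727)² = 6.792 × 10⁸ MeV², so pc = 2.606 × 10⁴ MeV.
λ = hc/(pc) = 1240 MeV·fm / 2.606 × 10⁴ MeV = 0.0476 fm.

λ = 0.0476 fm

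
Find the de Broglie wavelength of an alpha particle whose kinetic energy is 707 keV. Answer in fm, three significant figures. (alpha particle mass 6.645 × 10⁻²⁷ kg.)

KE = 707 keV = 1.133 × 10⁻¹³ J.
p = √(2mKE) = √(2 × 6.645 × 10⁻²⁷ × 1.133 × 10⁻¹³) = 3.880 × 10⁻²⁰ kg·m/s.
λ = h/p = 6.626 × 10⁻³⁴ / 3.880 × 10⁻²⁰ = 1.71 × 10⁻¹⁴ m = 17.1 fm.

λ = 17.1 fm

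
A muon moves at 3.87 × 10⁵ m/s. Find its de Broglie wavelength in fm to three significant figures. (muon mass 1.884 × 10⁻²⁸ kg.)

p = mv = 1.884 × 10⁻²⁸ × 3.87 × 10⁵ = 7.291 × 10⁻²³ kg·m/s.
λ = h/p = 6.626 × 10⁻³⁴ / 7.291 × 10⁻²³ = 9.09 × 10⁻¹² m = 9090 fm.

λ = 9090 fm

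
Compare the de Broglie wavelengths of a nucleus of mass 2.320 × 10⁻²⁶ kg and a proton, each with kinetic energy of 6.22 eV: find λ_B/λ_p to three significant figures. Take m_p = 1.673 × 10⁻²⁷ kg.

At fixed KE, p = √(2mKE) so λ = h/p ∝ 1/√m.
λ_B/λ_p = √(m_p/m_B) = √(1.673 × 10⁻²⁷/2.320 × 10⁻²⁶) = √(0.07211) = 0.269.

λ_B/λ_p = 0.269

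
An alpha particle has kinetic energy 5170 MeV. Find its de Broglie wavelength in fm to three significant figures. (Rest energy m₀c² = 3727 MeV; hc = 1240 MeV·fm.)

Total energy E = KE + m₀c² = 5170 + 3727 = 8897 MeV.
(pc)² = E² − (m₀c²)² = (8897)² − (3727)² = 6.527 × 10⁷ MeV², so pc = 8079 MeV.
λ = hc/(pc) = 1240 MeV·fm / 8079 MeV = 0.153 fm.

λ = 0.153 fm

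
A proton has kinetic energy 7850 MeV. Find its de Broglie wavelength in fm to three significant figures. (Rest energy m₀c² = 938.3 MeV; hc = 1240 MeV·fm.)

λ = 0.142 fm

Total energy E = KE + m₀c² = 7850 + 938.3 = 8788.3 MeV.
(pc)² = E² − (m₀c²)² = (8788.3)² − (938.3)² = 7.635 × 10⁷ MeV², so pc = 8738 MeV.
λ = hc/(pc) = 1240 MeV·fm / 8738 MeV = 0.142 fm.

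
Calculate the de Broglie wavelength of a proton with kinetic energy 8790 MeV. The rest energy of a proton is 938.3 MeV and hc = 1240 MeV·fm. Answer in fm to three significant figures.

λ = 0.128 fm

Total energy E = KE + m₀c² = 8790 + 938.3 = 9728.3 MeV.
(pc)² = E² − (m₀c²)² = (9728.3)² − (938.3)² = 9.376 × 10⁷ MeV², so pc = 9683 MeV.
λ = hc/(pc) = 1240 MeV·fm / 9683 MeV = 0.128 fm.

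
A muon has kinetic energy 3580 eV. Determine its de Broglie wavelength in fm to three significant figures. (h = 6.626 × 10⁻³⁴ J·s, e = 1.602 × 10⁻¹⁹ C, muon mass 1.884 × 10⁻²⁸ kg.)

λ = 1430 fm

KE = 3580 eV = 5.735 × 10⁻¹⁶ J.
p = √(2mKE) = √(2 × 1.884 × 10⁻²⁸ × 5.735 × 10⁻¹⁶) = 4.649 × 10⁻²² kg·m/s.
λ = h/p = 6.626 × 10⁻³⁴ / 4.649 × 10⁻²² = 1.43 × 10⁻¹² m = 1430 fm.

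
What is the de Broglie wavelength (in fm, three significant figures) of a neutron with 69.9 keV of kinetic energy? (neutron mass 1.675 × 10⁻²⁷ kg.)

KE = 69.9 keV = 1.120 × 10⁻¹⁴ J.
p = √(2mKE) = √(2 × 1.675 × 10⁻²⁷ × 1.120 × 10⁻¹⁴) = 6.125 × 10⁻²¹ kg·m/s.
λ = h/p = 6.626 × 10⁻³⁴ / 6.125 × 10⁻²¹ = 1.08 × 10⁻¹³ m = 108 fm.

λ = 108 fm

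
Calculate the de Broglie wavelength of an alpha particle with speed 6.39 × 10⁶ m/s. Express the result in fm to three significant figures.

λ = 15.6 fm

p = mv = 6.645 × 10⁻²⁷ × 6.39 × 10⁶ = 4.246 × 10⁻²⁰ kg·m/s.
λ = h/p = 6.626 × 10⁻³⁴ / 4.246 × 10⁻²⁰ = 1.56 × 10⁻¹⁴ m = 15.6 fm.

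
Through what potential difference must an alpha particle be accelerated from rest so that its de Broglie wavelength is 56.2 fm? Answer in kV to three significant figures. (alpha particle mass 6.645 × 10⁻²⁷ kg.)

p = h/λ = 6.626 × 10⁻³⁴ / 5.620 × 10⁻¹⁴ = 1.179 × 10⁻²⁰ kg·m/s.
KE = p²/(2m) = 1.046 × 10⁻¹⁴ J.
V = KE/2e = 1.046 × 10⁻¹⁴ / (2 × 1.602 × 10⁻¹⁹) = 32.6 kV.

V = 32.6 kV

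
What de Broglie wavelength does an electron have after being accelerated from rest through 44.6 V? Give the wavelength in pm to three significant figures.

λ = 184 pm

KE = eV = 1.602 × 10⁻¹⁹ × 44.60 = 7.145 × 10⁻¹⁸ J.
p = √(2mKE) = √(2 × 9.109 × 10⁻³¹ × 7.145 × 10⁻¹⁸) = 3.608 × 10⁻²⁴ kg·m/s.
λ = h/p = 6.626 × 10⁻³⁴ / 3.608 × 10⁻²⁴ = 1.84 × 10⁻¹⁰ m = 184 pm.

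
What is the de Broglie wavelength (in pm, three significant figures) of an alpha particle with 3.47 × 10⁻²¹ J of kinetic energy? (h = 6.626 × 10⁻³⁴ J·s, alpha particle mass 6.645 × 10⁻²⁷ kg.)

p = √(2mKE) = √(2 × 6.645 × 10⁻²⁷ × 3.470 × 10⁻²¹) = 6.791 × 10⁻²⁴ kg·m/s.
λ = h/p = 6.626 × 10⁻³⁴ / 6.791 × 10⁻²⁴ = 9.76 × 10⁻¹¹ m = 97.6 pm.

λ = 97.6 pm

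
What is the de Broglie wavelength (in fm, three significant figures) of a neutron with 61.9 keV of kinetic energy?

KE = 61.9 keV = 9.916 × 10⁻¹⁵ J.
p = √(2mKE) = √(2 × 1.675 × 10⁻²⁷ × 9.916 × 10⁻¹⁵) = 5.764 × 10⁻²¹ kg·m/s.
λ = h/p = 6.626 × 10⁻³⁴ / 5.764 × 10⁻²¹ = 1.15 × 10⁻¹³ m = 115 fm.

λ = 115 fm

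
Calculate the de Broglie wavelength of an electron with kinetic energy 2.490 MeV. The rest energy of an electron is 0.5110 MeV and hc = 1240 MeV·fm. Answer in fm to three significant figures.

λ = 419 fm

Total energy E = KE + m₀c² = 2.490 + 0.5110 = 3.0010 MeV.
(pc)² = E² − (m₀c²)² = (3.0010)² − (0.5110)² = 8.745 MeV², so pc = 2.957 MeV.
λ = hc/(pc) = 1240 MeV·fm / 2.957 MeV = 419 fm.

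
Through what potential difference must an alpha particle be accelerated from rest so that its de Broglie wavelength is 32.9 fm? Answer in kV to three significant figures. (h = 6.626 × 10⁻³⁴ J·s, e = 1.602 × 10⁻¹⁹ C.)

p = h/λ = 6.626 × 10⁻³⁴ / 3.290 × 10⁻¹⁴ = 2.014 × 10⁻²⁰ kg·m/s.
KE = p²/(2m) = 3.052 × 10⁻¹⁴ J.
V = KE/2e = 3.052 × 10⁻¹⁴ / (2 × 1.602 × 10⁻¹⁹) = 95.3 kV.

V = 95.3 kV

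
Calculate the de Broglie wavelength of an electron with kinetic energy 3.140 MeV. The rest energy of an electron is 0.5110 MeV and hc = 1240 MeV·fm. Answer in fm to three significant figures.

λ = 343 fm

Total energy E = KE + m₀c² = 3.140 + 0.5110 = 3.6510 MeV.
(pc)² = E² − (m₀c²)² = (3.6510)² − (0.5110)² = 13.07 MeV², so pc = 3.615 MeV.
λ = hc/(pc) = 1240 MeV·fm / 3.615 MeV = 343 fm.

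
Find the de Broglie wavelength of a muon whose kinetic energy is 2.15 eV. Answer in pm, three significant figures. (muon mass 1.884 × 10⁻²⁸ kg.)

λ = 58.2 pm

KE = 2.15 eV = 3.444 × 10⁻¹⁹ J.
p = √(2mKE) = √(2 × 1.884 × 10⁻²⁸ × 3.444 × 10⁻¹⁹) = 1.139 × 10⁻²³ kg·m/s.
λ = h/p = 6.626 × 10⁻³⁴ / 1.139 × 10⁻²³ = 5.82 × 10⁻¹¹ m = 58.2 pm.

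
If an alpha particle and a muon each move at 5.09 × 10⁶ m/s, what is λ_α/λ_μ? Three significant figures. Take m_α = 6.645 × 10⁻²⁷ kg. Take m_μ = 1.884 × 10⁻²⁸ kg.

λ_α/λ_μ = 0.0284

At fixed v, p = mv so λ = h/(mv) ∝ 1/m.
λ_α/λ_μ = m_μ/m_α = 1.884 × 10⁻²⁸/6.645 × 10⁻²⁷ = 0.0284.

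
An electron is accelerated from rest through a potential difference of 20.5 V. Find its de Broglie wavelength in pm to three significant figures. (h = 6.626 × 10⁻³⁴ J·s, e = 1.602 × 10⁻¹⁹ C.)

λ = 271 pm

KE = eV = 1.602 × 10⁻¹⁹ × 20.50 = 3.284 × 10⁻¹⁸ J.
p = √(2mKE) = √(2 × 9.109 × 10⁻³¹ × 3.284 × 10⁻¹⁸) = 2.446 × 10⁻²⁴ kg·m/s.
λ = h/p = 6.626 × 10⁻³⁴ / 2.446 × 10⁻²⁴ = 2.71 × 10⁻¹⁰ m = 271 pm.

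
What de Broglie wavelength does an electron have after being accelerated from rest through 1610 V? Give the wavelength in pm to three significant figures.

λ = 30.6 pm

KE = eV = 1.602 × 10⁻¹⁹ × 1610 = 2.579 × 10⁻¹⁶ J.
p = √(2mKE) = √(2 × 9.109 × 10⁻³¹ × 2.579 × 10⁻¹⁶) = 2.168 × 10⁻²³ kg·m/s.
λ = h/p = 6.626 × 10⁻³⁴ / 2.168 × 10⁻²³ = 3.06 × 10⁻¹¹ m = 30.6 pm.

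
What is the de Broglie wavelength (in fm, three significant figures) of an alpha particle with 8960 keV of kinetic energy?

λ = 4.80 fm

KE = 8960 keV = 1.435 × 10⁻¹² J.
p = √(2mKE) = √(2 × 6.645 × 10⁻²⁷ × 1.435 × 10⁻¹²) = 1.381 × 10⁻¹⁹ kg·m/s.
λ = h/p = 6.626 × 10⁻³⁴ / 1.381 × 10⁻¹⁹ = 4.80 × 10⁻¹⁵ m = 4.80 fm.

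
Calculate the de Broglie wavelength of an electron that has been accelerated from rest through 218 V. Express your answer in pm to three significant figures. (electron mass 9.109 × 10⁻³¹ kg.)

KE = eV = 1.602 × 10⁻¹⁹ × 218.0 = 3.492 × 10⁻¹⁷ J.
p = √(2mKE) = √(2 × 9.109 × 10⁻³¹ × 3.492 × 10⁻¹⁷) = 7.976 × 10⁻²⁴ kg·m/s.
λ = h/p = 6.626 × 10⁻³⁴ / 7.976 × 10⁻²⁴ = 8.31 × 10⁻¹¹ m = 83.1 pm.

λ = 83.1 pm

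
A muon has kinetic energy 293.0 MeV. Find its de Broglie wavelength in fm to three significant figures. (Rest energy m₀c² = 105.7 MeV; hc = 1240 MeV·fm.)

λ = 3.23 fm

Total energy E = KE + m₀c² = 293.0 + 105.7 = 398.7 MeV.
(pc)² = E² − (m₀c²)² = (398.7)² − (105.7)² = 1.478 × 10⁵ MeV², so pc = 384.4 MeV.
λ = hc/(pc) = 1240 MeV·fm / 384.4 MeV = 3.23 fm.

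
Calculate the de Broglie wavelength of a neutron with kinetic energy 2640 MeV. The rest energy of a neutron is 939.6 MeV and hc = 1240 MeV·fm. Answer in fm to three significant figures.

λ = 0.359 fm

Total energy E = KE + m₀c² = 2640 + 939.6 = 3579.6 MeV.
(pc)² = E² − (m₀c²)² = (3579.6)² − (939.6)² = 1.193 × 10⁷ MeV², so pc = 3454 MeV.
λ = hc/(pc) = 1240 MeV·fm / 3454 MeV = 0.359 fm.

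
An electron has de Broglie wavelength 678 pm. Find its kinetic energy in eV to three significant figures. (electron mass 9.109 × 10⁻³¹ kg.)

KE = 3.27 eV

p = h/λ = 6.626 × 10⁻³⁴ / 6.780 × 10⁻¹⁰ = 9.773 × 10⁻²⁵ kg·m/s.
KE = p²/(2m) = (9.773 × 10⁻²⁵)² / (2 × 9.109 × 10⁻³¹) = 5.243 × 10⁻¹⁹ J = 3.27 eV.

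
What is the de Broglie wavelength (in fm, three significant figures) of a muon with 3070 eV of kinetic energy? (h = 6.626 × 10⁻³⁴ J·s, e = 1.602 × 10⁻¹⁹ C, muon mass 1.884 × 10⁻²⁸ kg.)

KE = 3070 eV = 4.918 × 10⁻¹⁶ J.
p = √(2mKE) = √(2 × 1.884 × 10⁻²⁸ × 4.918 × 10⁻¹⁶) = 4.305 × 10⁻²² kg·m/s.
λ = h/p = 6.626 × 10⁻³⁴ / 4.305 × 10⁻²² = 1.54 × 10⁻¹² m = 1540 fm.

λ = 1540 fm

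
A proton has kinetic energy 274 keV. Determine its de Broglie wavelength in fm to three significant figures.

λ = 54.7 fm

KE = 274 keV = 4.389 × 10⁻¹⁴ J.
p = √(2mKE) = √(2 × 1.673 × 10⁻²⁷ × 4.389 × 10⁻¹⁴) = 1.212 × 10⁻²⁰ kg·m/s.
λ = h/p = 6.626 × 10⁻³⁴ / 1.212 × 10⁻²⁰ = 5.47 × 10⁻¹⁴ m = 54.7 fm.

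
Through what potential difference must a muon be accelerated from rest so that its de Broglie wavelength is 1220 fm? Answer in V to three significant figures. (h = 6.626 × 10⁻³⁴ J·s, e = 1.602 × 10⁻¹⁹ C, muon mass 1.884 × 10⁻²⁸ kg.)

V = 4890 V

p = h/λ = 6.626 × 10⁻³⁴ / 1.220 × 10⁻¹² = 5.431 × 10⁻²² kg·m/s.
KE = p²/(2m) = 7.828 × 10⁻¹⁶ J.
V = KE/e = 7.828 × 10⁻¹⁶ / (1.602 × 10⁻¹⁹) = 4890 V.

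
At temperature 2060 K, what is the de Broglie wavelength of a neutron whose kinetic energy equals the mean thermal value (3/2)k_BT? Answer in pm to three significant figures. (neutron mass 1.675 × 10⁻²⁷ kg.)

λ = 55.4 pm

KE = (3/2)k_BT = 1.5 × 1.381 × 10⁻²³ × 2060 = 4.267 × 10⁻²⁰ J.
p = √(2mKE) = √(2 × 1.675 × 10⁻²⁷ × 4.267 × 10⁻²⁰) = 1.196 × 10⁻²³ kg·m/s.
λ = h/p = 5.54 × 10⁻¹¹ m = 55.4 pm.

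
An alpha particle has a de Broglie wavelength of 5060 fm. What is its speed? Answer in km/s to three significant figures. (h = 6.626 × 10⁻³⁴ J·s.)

v = 19.7 km/s

p = h/λ = 6.626 × 10⁻³⁴ / 5.060 × 10⁻¹² = 1.309 × 10⁻²² kg·m/s.
v = p/m = 1.309 × 10⁻²² / 6.645 × 10⁻²⁷ = 1.97 × 10⁴ m/s = 19.7 km/s.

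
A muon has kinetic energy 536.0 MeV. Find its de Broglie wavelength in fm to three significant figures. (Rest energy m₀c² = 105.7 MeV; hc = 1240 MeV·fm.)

λ = 1.96 fm

Total energy E = KE + m₀c² = 536.0 + 105.7 = 641.7 MeV.
(pc)² = E² − (m₀c²)² = (641.7)² − (105.7)² = 4.006 × 10⁵ MeV², so pc = 632.9 MeV.
λ = hc/(pc) = 1240 MeV·fm / 632.9 MeV = 1.96 fm.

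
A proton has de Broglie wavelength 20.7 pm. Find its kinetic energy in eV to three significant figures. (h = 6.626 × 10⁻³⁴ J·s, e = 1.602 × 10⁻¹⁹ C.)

KE = 1.91 eV

p = h/λ = 6.626 × 10⁻³⁴ / 2.070 × 10⁻¹¹ = 3.201 × 10⁻²³ kg·m/s.
KE = p²/(2m) = (3.201 × 10⁻²³)² / (2 × 1.673 × 10⁻²⁷) = 3.062 × 10⁻¹⁹ J = 1.91 eV.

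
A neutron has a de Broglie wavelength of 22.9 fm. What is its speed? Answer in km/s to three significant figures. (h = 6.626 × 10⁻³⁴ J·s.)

p = h/λ = 6.626 × 10⁻³⁴ / 2.290 × 10⁻¹⁴ = 2.893 × 10⁻²⁰ kg·m/s.
v = p/m = 2.893 × 10⁻²⁰ / 1.675 × 10⁻²⁷ = 1.73 × 10⁷ m/s = 1.73 × 10⁴ km/s.

v = 1.73 × 10⁴ km/s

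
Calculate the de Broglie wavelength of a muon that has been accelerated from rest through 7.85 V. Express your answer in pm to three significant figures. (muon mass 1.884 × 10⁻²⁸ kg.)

KE = eV = 1.602 × 10⁻¹⁹ × 7.850 = 1.258 × 10⁻¹⁸ J.
p = √(2mKE) = √(2 × 1.884 × 10⁻²⁸ × 1.258 × 10⁻¹⁸) = 2.177 × 10⁻²³ kg·m/s.
λ = h/p = 6.626 × 10⁻³⁴ / 2.177 × 10⁻²³ = 3.04 × 10⁻¹¹ m = 30.4 pm.

λ = 30.4 pm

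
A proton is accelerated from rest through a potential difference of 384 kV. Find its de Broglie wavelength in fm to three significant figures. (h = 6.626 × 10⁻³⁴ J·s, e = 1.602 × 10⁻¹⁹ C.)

KE = eV = 1.602 × 10⁻¹⁹ × 3.840 × 10⁵ = 6.152 × 10⁻¹⁴ J.
p = √(2mKE) = √(2 × 1.673 × 10⁻²⁷ × 6.152 × 10⁻¹⁴) = 1.435 × 10⁻²⁰ kg·m/s.
λ = h/p = 6.626 × 10⁻³⁴ / 1.435 × 10⁻²⁰ = 4.62 × 10⁻¹⁴ m = 46.2 fm.

λ = 46.2 fm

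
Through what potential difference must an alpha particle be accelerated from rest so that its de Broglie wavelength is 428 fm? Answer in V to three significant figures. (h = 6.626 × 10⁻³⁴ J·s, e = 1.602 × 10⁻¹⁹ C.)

V = 563 V

p = h/λ = 6.626 × 10⁻³⁴ / 4.280 × 10⁻¹³ = 1.548 × 10⁻²¹ kg·m/s.
KE = p²/(2m) = 1.803 × 10⁻¹⁶ J.
V = KE/2e = 1.803 × 10⁻¹⁶ / (2 × 1.602 × 10⁻¹⁹) = 563 V.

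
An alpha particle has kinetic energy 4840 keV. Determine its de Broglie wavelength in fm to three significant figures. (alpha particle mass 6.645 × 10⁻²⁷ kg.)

λ = 6.53 fm

KE = 4840 keV = 7.754 × 10⁻¹³ J.
p = √(2mKE) = √(2 × 6.645 × 10⁻²⁷ × 7.754 × 10⁻¹³) = 1.015 × 10⁻¹⁹ kg·m/s.
λ = h/p = 6.626 × 10⁻³⁴ / 1.015 × 10⁻¹⁹ = 6.53 × 10⁻¹⁵ m = 6.53 fm.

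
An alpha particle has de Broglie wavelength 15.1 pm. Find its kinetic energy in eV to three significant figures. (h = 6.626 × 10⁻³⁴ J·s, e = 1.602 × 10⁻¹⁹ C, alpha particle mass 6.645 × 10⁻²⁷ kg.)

KE = 0.904 eV

p = h/λ = 6.626 × 10⁻³⁴ / 1.510 × 10⁻¹¹ = 4.388 × 10⁻²³ kg·m/s.
KE = p²/(2m) = (4.388 × 10⁻²³)² / (2 × 6.645 × 10⁻²⁷) = 1.449 × 10⁻¹⁹ J = 0.904 eV.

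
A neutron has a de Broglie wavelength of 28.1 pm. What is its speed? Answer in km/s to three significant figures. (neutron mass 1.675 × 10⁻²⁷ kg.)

p = h/λ = 6.626 × 10⁻³⁴ / 2.810 × 10⁻¹¹ = 2.358 × 10⁻²³ kg·m/s.
v = p/m = 2.358 × 10⁻²³ / 1.675 × 10⁻²⁷ = 1.41 × 10⁴ m/s = 14.1 km/s.

v = 14.1 km/s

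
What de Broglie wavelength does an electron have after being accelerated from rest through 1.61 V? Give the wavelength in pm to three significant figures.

KE = eV = 1.602 × 10⁻¹⁹ × 1.610 = 2.579 × 10⁻¹⁹ J.
p = √(2mKE) = √(2 × 9.109 × 10⁻³¹ × 2.579 × 10⁻¹⁹) = 6.855 × 10⁻²⁵ kg·m/s.
λ = h/p = 6.626 × 10⁻³⁴ / 6.855 × 10⁻²⁵ = 9.67 × 10⁻¹⁰ m = 967 pm.

λ = 967 pm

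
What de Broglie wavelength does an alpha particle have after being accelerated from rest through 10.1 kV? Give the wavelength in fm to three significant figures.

KE = 2eV = 2 × 1.602 × 10⁻¹⁹ × 1.010 × 10⁴ = 3.236 × 10⁻¹⁵ J.
p = √(2mKE) = √(2 × 6.645 × 10⁻²⁷ × 3.236 × 10⁻¹⁵) = 6.558 × 10⁻²¹ kg·m/s.
λ = h/p = 6.626 × 10⁻³⁴ / 6.558 × 10⁻²¹ = 1.01 × 10⁻¹³ m = 101 fm.

λ = 101 fm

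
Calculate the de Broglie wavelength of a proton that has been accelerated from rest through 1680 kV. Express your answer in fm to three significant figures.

KE = eV = 1.602 × 10⁻¹⁹ × 1.680 × 10⁶ = 2.691 × 10⁻¹³ J.
p = √(2mKE) = √(2 × 1.673 × 10⁻²⁷ × 2.691 × 10⁻¹³) = 3.001 × 10⁻²⁰ kg·m/s.
λ = h/p = 6.626 × 10⁻³⁴ / 3.001 × 10⁻²⁰ = 2.21 × 10⁻¹⁴ m = 22.1 fm.

λ = 22.1 fm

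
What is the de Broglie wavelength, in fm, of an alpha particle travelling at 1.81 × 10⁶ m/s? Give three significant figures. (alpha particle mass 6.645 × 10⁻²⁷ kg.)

p = mv = 6.645 × 10⁻²⁷ × 1.81 × 10⁶ = 1.203 × 10⁻²⁰ kg·m/s.
λ = h/p = 6.626 × 10⁻³⁴ / 1.203 × 10⁻²⁰ = 5.51 × 10⁻¹⁴ m = 55.1 fm.

λ = 55.1 fm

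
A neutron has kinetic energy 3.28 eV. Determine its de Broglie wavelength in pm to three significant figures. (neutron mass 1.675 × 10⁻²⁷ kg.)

KE = 3.28 eV = 5.255 × 10⁻¹⁹ J.
p = √(2mKE) = √(2 × 1.675 × 10⁻²⁷ × 5.255 × 10⁻¹⁹) = 4.196 × 10⁻²³ kg·m/s.
λ = h/p = 6.626 × 10⁻³⁴ / 4.196 × 10⁻²³ = 1.58 × 10⁻¹¹ m = 15.8 pm.

λ = 15.8 pm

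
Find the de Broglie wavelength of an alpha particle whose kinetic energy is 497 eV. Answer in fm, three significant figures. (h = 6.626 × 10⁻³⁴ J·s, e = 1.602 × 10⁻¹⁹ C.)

KE = 497 eV = 7.962 × 10⁻¹⁷ J.
p = √(2mKE) = √(2 × 6.645 × 10⁻²⁷ × 7.962 × 10⁻¹⁷) = 1.029 × 10⁻²¹ kg·m/s.
λ = h/p = 6.626 × 10⁻³⁴ / 1.029 × 10⁻²¹ = 6.44 × 10⁻¹³ m = 644 fm.

λ = 644 fm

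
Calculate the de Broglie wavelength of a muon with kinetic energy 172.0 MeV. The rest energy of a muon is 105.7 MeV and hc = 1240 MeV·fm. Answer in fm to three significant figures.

Total energy E = KE + m₀c² = 172.0 + 105.7 = 277.7 MeV.
(pc)² = E² − (m₀c²)² = (277.7)² − (105.7)² = 6.594 × 10⁴ MeV², so pc = 256.8 MeV.
λ = hc/(pc) = 1240 MeV·fm / 256.8 MeV = 4.83 fm.

λ = 4.83 fm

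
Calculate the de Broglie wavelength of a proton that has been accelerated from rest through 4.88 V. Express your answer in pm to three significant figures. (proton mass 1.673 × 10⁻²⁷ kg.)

λ = 13.0 pm

KE = eV = 1.602 × 10⁻¹⁹ × 4.880 = 7.818 × 10⁻¹⁹ J.
p = √(2mKE) = √(2 × 1.673 × 10⁻²⁷ × 7.818 × 10⁻¹⁹) = 5.115 × 10⁻²³ kg·m/s.
λ = h/p = 6.626 × 10⁻³⁴ / 5.115 × 10⁻²³ = 1.30 × 10⁻¹¹ m = 13.0 pm.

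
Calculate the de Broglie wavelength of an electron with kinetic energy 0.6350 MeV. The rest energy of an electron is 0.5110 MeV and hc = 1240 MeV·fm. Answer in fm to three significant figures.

Total energy E = KE + m₀c² = 0.6350 + 0.5110 = 1.1460 MeV.
(pc)² = E² − (m₀c²)² = (1.1460)² − (0.5110)² = 1.052 MeV², so pc = 1.026 MeV.
λ = hc/(pc) = 1240 MeV·fm / 1.026 MeV = 1210 fm.

λ = 1210 fm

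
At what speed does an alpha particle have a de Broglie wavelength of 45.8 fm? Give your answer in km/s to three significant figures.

p = h/λ = 6.626 × 10⁻³⁴ / 4.580 × 10⁻¹⁴ = 1.447 × 10⁻²⁰ kg·m/s.
v = p/m = 1.447 × 10⁻²⁰ / 6.645 × 10⁻²⁷ = 2.18 × 10⁶ m/s = 2180 km/s.

v = 2180 km/s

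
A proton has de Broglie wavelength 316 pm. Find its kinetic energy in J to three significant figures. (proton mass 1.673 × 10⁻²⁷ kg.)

p = h/λ = 6.626 × 10⁻³⁴ / 3.160 × 10⁻¹⁰ = 2.097 × 10⁻²⁴ kg·m/s.
KE = p²/(2m) = (2.097 × 10⁻²⁴)² / (2 × 1.673 × 10⁻²⁷) = 1.314 × 10⁻²¹ J = 1.31 × 10⁻²¹ J.

KE = 1.31 × 10⁻²¹ J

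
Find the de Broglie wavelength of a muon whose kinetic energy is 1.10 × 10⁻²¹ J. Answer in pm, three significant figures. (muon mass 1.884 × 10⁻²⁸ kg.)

p = √(2mKE) = √(2 × 1.884 × 10⁻²⁸ × 1.100 × 10⁻²¹) = 6.438 × 10⁻²⁵ kg·m/s.
λ = h/p = 6.626 × 10⁻³⁴ / 6.438 × 10⁻²⁵ = 1.03 × 10⁻⁹ m = 1030 pm.

λ = 1030 pm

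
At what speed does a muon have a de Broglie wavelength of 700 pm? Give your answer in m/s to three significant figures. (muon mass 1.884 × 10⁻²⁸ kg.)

v = 5020 m/s

p = h/λ = 6.626 × 10⁻³⁴ / 7.000 × 10⁻¹⁰ = 9.466 × 10⁻²⁵ kg·m/s.
v = p/m = 9.466 × 10⁻²⁵ / 1.884 × 10⁻²⁸ = 5.02 × 10³ m/s = 5020 m/s.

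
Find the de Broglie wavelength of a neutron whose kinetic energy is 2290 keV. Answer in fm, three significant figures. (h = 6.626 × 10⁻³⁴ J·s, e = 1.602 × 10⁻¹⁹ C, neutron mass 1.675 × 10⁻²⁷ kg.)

KE = 2290 keV = 3.669 × 10⁻¹³ J.
p = √(2mKE) = √(2 × 1.675 × 10⁻²⁷ × 3.669 × 10⁻¹³) = 3.506 × 10⁻²⁰ kg·m/s.
λ = h/p = 6.626 × 10⁻³⁴ / 3.506 × 10⁻²⁰ = 1.89 × 10⁻¹⁴ m = 18.9 fm.

λ = 18.9 fm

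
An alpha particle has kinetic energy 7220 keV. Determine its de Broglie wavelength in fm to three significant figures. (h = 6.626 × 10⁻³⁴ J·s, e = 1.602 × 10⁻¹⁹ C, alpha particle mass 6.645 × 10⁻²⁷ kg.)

KE = 7220 keV = 1.157 × 10⁻¹² J.
p = √(2mKE) = √(2 × 6.645 × 10⁻²⁷ × 1.157 × 10⁻¹²) = 1.240 × 10⁻¹⁹ kg·m/s.
λ = h/p = 6.626 × 10⁻³⁴ / 1.240 × 10⁻¹⁹ = 5.34 × 10⁻¹⁵ m = 5.34 fm.

λ = 5.34 fm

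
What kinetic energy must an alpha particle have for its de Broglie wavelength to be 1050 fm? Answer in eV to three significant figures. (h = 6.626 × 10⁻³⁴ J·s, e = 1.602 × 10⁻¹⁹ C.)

KE = 187 eV

p = h/λ = 6.626 × 10⁻³⁴ / 1.050 × 10⁻¹² = 6.310 × 10⁻²² kg·m/s.
KE = p²/(2m) = (6.310 × 10⁻²²)² / (2 × 6.645 × 10⁻²⁷) = 2.996 × 10⁻¹⁷ J = 187 eV.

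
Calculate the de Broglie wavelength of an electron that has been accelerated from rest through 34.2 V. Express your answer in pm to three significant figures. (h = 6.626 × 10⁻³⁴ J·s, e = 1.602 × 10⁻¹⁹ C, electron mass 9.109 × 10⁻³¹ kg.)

λ = 210 pm

KE = eV = 1.602 × 10⁻¹⁹ × 34.20 = 5.479 × 10⁻¹⁸ J.
p = √(2mKE) = √(2 × 9.109 × 10⁻³¹ × 5.479 × 10⁻¹⁸) = 3.159 × 10⁻²⁴ kg·m/s.
λ = h/p = 6.626 × 10⁻³⁴ / 3.159 × 10⁻²⁴ = 2.10 × 10⁻¹⁰ m = 210 pm.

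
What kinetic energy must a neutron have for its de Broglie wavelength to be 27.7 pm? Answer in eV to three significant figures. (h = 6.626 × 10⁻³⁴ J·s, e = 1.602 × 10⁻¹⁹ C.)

KE = 1.07 eV

p = h/λ = 6.626 × 10⁻³⁴ / 2.770 × 10⁻¹¹ = 2.392 × 10⁻²³ kg·m/s.
KE = p²/(2m) = (2.392 × 10⁻²³)² / (2 × 1.675 × 10⁻²⁷) = 1.708 × 10⁻¹⁹ J = 1.07 eV.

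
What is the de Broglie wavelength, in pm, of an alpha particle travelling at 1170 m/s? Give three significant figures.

p = mv = 6.645 × 10⁻²⁷ × 1170 = 7.775 × 10⁻²⁴ kg·m/s.
λ = h/p = 6.626 × 10⁻³⁴ / 7.775 × 10⁻²⁴ = 8.52 × 10⁻¹¹ m = 85.2 pm.

λ = 85.2 pm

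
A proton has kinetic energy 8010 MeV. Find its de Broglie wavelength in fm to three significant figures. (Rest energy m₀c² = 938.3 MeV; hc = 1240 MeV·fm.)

Total energy E = KE + m₀c² = 8010 + 938.3 = 8948.3 MeV.
(pc)² = E² − (m₀c²)² = (8948.3)² − (938.3)² = 7.919 × 10⁷ MeV², so pc = 8899 MeV.
λ = hc/(pc) = 1240 MeV·fm / 8899 MeV = 0.139 fm.

λ = 0.139 fm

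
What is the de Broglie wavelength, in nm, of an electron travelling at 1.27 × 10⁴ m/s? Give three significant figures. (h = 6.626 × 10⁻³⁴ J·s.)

p = mv = 9.109 × 10⁻³¹ × 1.27 × 10⁴ = 1.157 × 10⁻²⁶ kg·m/s.
λ = h/p = 6.626 × 10⁻³⁴ / 1.157 × 10⁻²⁶ = 5.73 × 10⁻⁸ m = 57.3 nm.

λ = 57.3 nm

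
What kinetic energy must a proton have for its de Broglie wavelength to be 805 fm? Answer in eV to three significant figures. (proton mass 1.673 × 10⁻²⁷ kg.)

p = h/λ = 6.626 × 10⁻³⁴ / 8.050 × 10⁻¹³ = 8.231 × 10⁻²² kg·m/s.
KE = p²/(2m) = (8.231 × 10⁻²²)² / (2 × 1.673 × 10⁻²⁷) = 2.025 × 10⁻¹⁶ J = 1260 eV.

KE = 1260 eV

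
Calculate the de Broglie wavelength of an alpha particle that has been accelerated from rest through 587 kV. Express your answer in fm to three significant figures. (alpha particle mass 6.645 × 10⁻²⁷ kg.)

KE = 2eV = 2 × 1.602 × 10⁻¹⁹ × 5.870 × 10⁵ = 1.881 × 10⁻¹³ J.
p = √(2mKE) = √(2 × 6.645 × 10⁻²⁷ × 1.881 × 10⁻¹³) = 5.000 × 10⁻²⁰ kg·m/s.
λ = h/p = 6.626 × 10⁻³⁴ / 5.000 × 10⁻²⁰ = 1.33 × 10⁻¹⁴ m = 13.3 fm.

λ = 13.3 fm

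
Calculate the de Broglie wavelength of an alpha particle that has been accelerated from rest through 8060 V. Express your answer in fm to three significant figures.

KE = 2eV = 2 × 1.602 × 10⁻¹⁹ × 8060 = 2.582 × 10⁻¹⁵ J.
p = √(2mKE) = √(2 × 6.645 × 10⁻²⁷ × 2.582 × 10⁻¹⁵) = 5.858 × 10⁻²¹ kg·m/s.
λ = h/p = 6.626 × 10⁻³⁴ / 5.858 × 10⁻²¹ = 1.13 × 10⁻¹³ m = 113 fm.

λ = 113 fm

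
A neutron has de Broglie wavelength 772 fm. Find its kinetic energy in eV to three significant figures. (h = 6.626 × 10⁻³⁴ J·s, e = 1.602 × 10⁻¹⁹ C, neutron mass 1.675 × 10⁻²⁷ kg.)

p = h/λ = 6.626 × 10⁻³⁴ / 7.720 × 10⁻¹³ = 8.583 × 10⁻²² kg·m/s.
KE = p²/(2m) = (8.583 × 10⁻²²)² / (2 × 1.675 × 10⁻²⁷) = 2.199 × 10⁻¹⁶ J = 1370 eV.

KE = 1370 eV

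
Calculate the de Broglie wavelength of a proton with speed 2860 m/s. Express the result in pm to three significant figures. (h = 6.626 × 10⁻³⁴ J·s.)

λ = 138 pm

p = mv = 1.673 × 10⁻²⁷ × 2860 = 4.785 × 10⁻²⁴ kg·m/s.
λ = h/p = 6.626 × 10⁻³⁴ / 4.785 × 10⁻²⁴ = 1.38 × 10⁻¹⁰ m = 138 pm.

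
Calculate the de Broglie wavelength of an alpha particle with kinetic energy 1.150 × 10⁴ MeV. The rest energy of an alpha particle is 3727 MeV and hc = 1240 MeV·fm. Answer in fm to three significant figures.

Total energy E = KE + m₀c² = 1.150 × 10⁴ + 3727 = 15227 MeV.
(pc)² = E² − (m₀c²)² = (15227)² − (3727)² = 2.180 × 10⁸ MeV², so pc = 1.476 × 10⁴ MeV.
λ = hc/(pc) = 1240 MeV·fm / 1.476 × 10⁴ MeV = 0.0840 fm.

λ = 0.0840 fm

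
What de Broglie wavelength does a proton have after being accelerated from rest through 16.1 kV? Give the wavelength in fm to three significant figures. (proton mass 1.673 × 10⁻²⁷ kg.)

λ = 226 fm

KE = eV = 1.602 × 10⁻¹⁹ × 1.610 × 10⁴ = 2.579 × 10⁻¹⁵ J.
p = √(2mKE) = √(2 × 1.673 × 10⁻²⁷ × 2.579 × 10⁻¹⁵) = 2.938 × 10⁻²¹ kg·m/s.
λ = h/p = 6.626 × 10⁻³⁴ / 2.938 × 10⁻²¹ = 2.26 × 10⁻¹³ m = 226 fm.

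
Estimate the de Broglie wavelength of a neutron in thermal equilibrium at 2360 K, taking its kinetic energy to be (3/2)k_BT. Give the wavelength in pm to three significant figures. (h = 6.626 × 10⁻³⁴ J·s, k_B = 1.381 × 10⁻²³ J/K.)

λ = 51.8 pm

KE = (3/2)k_BT = 1.5 × 1.381 × 10⁻²³ × 2360 = 4.889 × 10⁻²⁰ J.
p = √(2mKE) = √(2 × 1.675 × 10⁻²⁷ × 4.889 × 10⁻²⁰) = 1.280 × 10⁻²³ kg·m/s.
λ = h/p = 5.18 × 10⁻¹¹ m = 51.8 pm.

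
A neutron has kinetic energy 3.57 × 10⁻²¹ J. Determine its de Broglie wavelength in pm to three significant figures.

p = √(2mKE) = √(2 × 1.675 × 10⁻²⁷ × 3.570 × 10⁻²¹) = 3.458 × 10⁻²⁴ kg·m/s.
λ = h/p = 6.626 × 10⁻³⁴ / 3.458 × 10⁻²⁴ = 1.92 × 10⁻¹⁰ m = 192 pm.

λ = 192 pm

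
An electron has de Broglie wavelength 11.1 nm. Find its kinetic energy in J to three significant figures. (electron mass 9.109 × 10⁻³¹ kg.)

p = h/λ = 6.626 × 10⁻³⁴ / 1.110 × 10⁻⁸ = 5.969 × 10⁻²⁶ kg·m/s.
KE = p²/(2m) = (5.969 × 10⁻²⁶)² / (2 × 9.109 × 10⁻³¹) = 1.956 × 10⁻²¹ J = 1.96 × 10⁻²¹ J.

KE = 1.96 × 10⁻²¹ J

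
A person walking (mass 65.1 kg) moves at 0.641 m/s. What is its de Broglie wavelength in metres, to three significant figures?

λ = 1.59 × 10⁻³⁵ m

p = mv = 65.1 × 0.641 = 4.173 × 10¹ kg·m/s.
λ = h/p = 6.626 × 10⁻³⁴ / 4.173 × 10¹ = 1.59 × 10⁻³⁵ m.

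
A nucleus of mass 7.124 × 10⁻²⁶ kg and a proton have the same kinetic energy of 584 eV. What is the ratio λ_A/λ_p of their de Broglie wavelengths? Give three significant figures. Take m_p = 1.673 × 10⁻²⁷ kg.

At fixed KE, p = √(2mKE) so λ = h/p ∝ 1/√m.
λ_A/λ_p = √(m_p/m_A) = √(1.673 × 10⁻²⁷/7.124 × 10⁻²⁶) = √(0.02348) = 0.153.

λ_A/λ_p = 0.153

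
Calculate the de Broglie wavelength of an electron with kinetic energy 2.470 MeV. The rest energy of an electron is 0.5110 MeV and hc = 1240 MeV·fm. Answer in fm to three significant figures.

Total energy E = KE + m₀c² = 2.470 + 0.5110 = 2.9810 MeV.
(pc)² = E² − (m₀c²)² = (2.9810)² − (0.5110)² = 8.625 MeV², so pc = 2.937 MeV.
λ = hc/(pc) = 1240 MeV·fm / 2.937 MeV = 422 fm.

λ = 422 fm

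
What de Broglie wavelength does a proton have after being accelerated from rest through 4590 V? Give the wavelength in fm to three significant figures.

λ = 422 fm

KE = eV = 1.602 × 10⁻¹⁹ × 4590 = 7.353 × 10⁻¹⁶ J.
p = √(2mKE) = √(2 × 1.673 × 10⁻²⁷ × 7.353 × 10⁻¹⁶) = 1.569 × 10⁻²¹ kg·m/s.
λ = h/p = 6.626 × 10⁻³⁴ / 1.569 × 10⁻²¹ = 4.22 × 10⁻¹³ m = 422 fm.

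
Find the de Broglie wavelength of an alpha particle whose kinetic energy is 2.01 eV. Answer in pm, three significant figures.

λ = 10.1 pm

KE = 2.01 eV = 3.220 × 10⁻¹⁹ J.
p = √(2mKE) = √(2 × 6.645 × 10⁻²⁷ × 3.220 × 10⁻¹⁹) = 6.542 × 10⁻²³ kg·m/s.
λ = h/p = 6.626 × 10⁻³⁴ / 6.542 × 10⁻²³ = 1.01 × 10⁻¹¹ m = 10.1 pm.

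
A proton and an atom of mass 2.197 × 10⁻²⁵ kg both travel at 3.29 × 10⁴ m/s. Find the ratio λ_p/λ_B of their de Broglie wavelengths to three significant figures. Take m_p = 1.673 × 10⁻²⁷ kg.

At fixed v, p = mv so λ = h/(mv) ∝ 1/m.
λ_p/λ_B = m_B/m_p = 2.197 × 10⁻²⁵/1.673 × 10⁻²⁷ = 131.

λ_p/λ_B = 131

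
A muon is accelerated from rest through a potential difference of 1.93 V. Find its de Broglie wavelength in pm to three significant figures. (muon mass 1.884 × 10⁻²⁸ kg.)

λ = 61.4 pm

KE = eV = 1.602 × 10⁻¹⁹ × 1.930 = 3.092 × 10⁻¹⁹ J.
p = √(2mKE) = √(2 × 1.884 × 10⁻²⁸ × 3.092 × 10⁻¹⁹) = 1.079 × 10⁻²³ kg·m/s.
λ = h/p = 6.626 × 10⁻³⁴ / 1.079 × 10⁻²³ = 6.14 × 10⁻¹¹ m = 61.4 pm.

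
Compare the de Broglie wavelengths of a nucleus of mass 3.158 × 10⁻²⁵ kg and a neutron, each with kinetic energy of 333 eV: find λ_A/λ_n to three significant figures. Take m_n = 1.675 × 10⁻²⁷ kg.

At fixed KE, p = √(2mKE) so λ = h/p ∝ 1/√m.
λ_A/λ_n = √(m_n/m_A) = √(1.675 × 10⁻²⁷/3.158 × 10⁻²⁵) = √(5.304 × 10⁻³) = 0.0728.

λ_A/λ_n = 0.0728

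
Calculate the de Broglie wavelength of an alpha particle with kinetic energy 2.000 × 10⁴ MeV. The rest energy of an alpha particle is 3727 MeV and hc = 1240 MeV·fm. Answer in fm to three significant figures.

Total energy E = KE + m₀c² = 2.000 × 10⁴ + 3727 = 23727 MeV.
(pc)² = E² − (m₀c²)² = (23727)² − (3727)² = 5.491 × 10⁸ MeV², so pc = 2.343 × 10⁴ MeV.
λ = hc/(pc) = 1240 MeV·fm / 2.343 × 10⁴ MeV = 0.0529 fm.

λ = 0.0529 fm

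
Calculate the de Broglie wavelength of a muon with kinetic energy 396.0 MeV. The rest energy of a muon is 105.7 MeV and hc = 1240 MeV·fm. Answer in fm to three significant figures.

λ = 2.53 fm

Total energy E = KE + m₀c² = 396.0 + 105.7 = 501.7 MeV.
(pc)² = E² − (m₀c²)² = (501.7)² − (105.7)² = 2.405 × 10⁵ MeV², so pc = 490.4 MeV.
λ = hc/(pc) = 1240 MeV·fm / 490.4 MeV = 2.53 fm.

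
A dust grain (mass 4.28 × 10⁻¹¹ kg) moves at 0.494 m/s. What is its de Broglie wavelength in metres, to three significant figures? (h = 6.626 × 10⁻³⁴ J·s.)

λ = 3.13 × 10⁻²³ m

p = mv = 4.28 × 10⁻¹¹ × 0.494 = 2.114 × 10⁻¹¹ kg·m/s.
λ = h/p = 6.626 × 10⁻³⁴ / 2.114 × 10⁻¹¹ = 3.13 × 10⁻²³ m.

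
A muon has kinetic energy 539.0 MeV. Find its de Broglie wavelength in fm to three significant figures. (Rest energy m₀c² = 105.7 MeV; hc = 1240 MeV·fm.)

Total energy E = KE + m₀c² = 539.0 + 105.7 = 644.7 MeV.
(pc)² = E² − (m₀c²)² = (644.7)² − (105.7)² = 4.045 × 10⁵ MeV², so pc = 636.0 MeV.
λ = hc/(pc) = 1240 MeV·fm / 636.0 MeV = 1.95 fm.

λ = 1.95 fm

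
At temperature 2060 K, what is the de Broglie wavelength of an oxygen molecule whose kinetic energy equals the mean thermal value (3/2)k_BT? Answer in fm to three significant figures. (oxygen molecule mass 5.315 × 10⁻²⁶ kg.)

λ = 9840 fm

KE = (3/2)k_BT = 1.5 × 1.381 × 10⁻²³ × 2060 = 4.267 × 10⁻²⁰ J.
p = √(2mKE) = √(2 × 5.315 × 10⁻²⁶ × 4.267 × 10⁻²⁰) = 6.735 × 10⁻²³ kg·m/s.
λ = h/p = 9.84 × 10⁻¹² m = 9840 fm.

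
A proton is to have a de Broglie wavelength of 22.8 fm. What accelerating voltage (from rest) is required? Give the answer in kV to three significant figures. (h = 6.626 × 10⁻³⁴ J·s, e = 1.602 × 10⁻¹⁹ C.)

p = h/λ = 6.626 × 10⁻³⁴ / 2.280 × 10⁻¹⁴ = 2.906 × 10⁻²⁰ kg·m/s.
KE = p²/(2m) = 2.524 × 10⁻¹³ J.
V = KE/e = 2.524 × 10⁻¹³ / (1.602 × 10⁻¹⁹) = 1580 kV.

V = 1580 kV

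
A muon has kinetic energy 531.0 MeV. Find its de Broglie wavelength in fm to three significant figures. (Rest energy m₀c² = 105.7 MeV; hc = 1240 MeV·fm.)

λ = 1.97 fm

Total energy E = KE + m₀c² = 531.0 + 105.7 = 636.7 MeV.
(pc)² = E² − (m₀c²)² = (636.7)² − (105.7)² = 3.942 × 10⁵ MeV², so pc = 627.9 MeV.
λ = hc/(pc) = 1240 MeV·fm / 627.9 MeV = 1.97 fm.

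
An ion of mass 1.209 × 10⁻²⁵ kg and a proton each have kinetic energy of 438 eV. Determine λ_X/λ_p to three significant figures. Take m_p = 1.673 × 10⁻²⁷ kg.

λ_X/λ_p = 0.118

At fixed KE, p = √(2mKE) so λ = h/p ∝ 1/√m.
λ_X/λ_p = √(m_p/m_X) = √(1.673 × 10⁻²⁷/1.209 × 10⁻²⁵) = √(0.01384) = 0.118.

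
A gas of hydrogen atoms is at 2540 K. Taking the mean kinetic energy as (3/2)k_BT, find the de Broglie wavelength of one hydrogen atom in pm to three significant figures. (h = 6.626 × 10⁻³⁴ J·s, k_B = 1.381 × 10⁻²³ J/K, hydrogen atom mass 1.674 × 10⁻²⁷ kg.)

KE = (3/2)k_BT = 1.5 × 1.381 × 10⁻²³ × 2540 = 5.262 × 10⁻²⁰ J.
p = √(2mKE) = √(2 × 1.674 × 10⁻²⁷ × 5.262 × 10⁻²⁰) = 1.327 × 10⁻²³ kg·m/s.
λ = h/p = 4.99 × 10⁻¹¹ m = 49.9 pm.

λ = 49.9 pm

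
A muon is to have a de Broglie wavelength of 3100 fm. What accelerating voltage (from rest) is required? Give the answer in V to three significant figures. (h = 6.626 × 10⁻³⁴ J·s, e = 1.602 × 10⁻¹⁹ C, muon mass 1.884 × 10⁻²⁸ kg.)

V = 757 V

p = h/λ = 6.626 × 10⁻³⁴ / 3.100 × 10⁻¹² = 2.137 × 10⁻²² kg·m/s.
KE = p²/(2m) = 1.212 × 10⁻¹⁶ J.
V = KE/e = 1.212 × 10⁻¹⁶ / (1.602 × 10⁻¹⁹) = 757 V.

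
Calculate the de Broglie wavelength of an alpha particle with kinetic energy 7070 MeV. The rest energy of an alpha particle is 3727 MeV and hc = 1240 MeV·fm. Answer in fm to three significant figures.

λ = 0.122 fm

Total energy E = KE + m₀c² = 7070 + 3727 = 10797 MeV.
(pc)² = E² − (m₀c²)² = (10797)² − (3727)² = 1.027 × 10⁸ MeV², so pc = 1.013 × 10⁴ MeV.
λ = hc/(pc) = 1240 MeV·fm / 1.013 × 10⁴ MeV = 0.122 fm.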